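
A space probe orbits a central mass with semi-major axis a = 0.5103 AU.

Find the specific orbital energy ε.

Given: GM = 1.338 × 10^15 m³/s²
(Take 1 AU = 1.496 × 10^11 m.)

Convert to SI: a = 0.5103 AU = 7.63409e+10 m.
ε = −GM / (2a).
ε = −1.338e+15 / (2 · 7.63409e+10) J/kg ≈ -8763 J/kg = -8.763 kJ/kg.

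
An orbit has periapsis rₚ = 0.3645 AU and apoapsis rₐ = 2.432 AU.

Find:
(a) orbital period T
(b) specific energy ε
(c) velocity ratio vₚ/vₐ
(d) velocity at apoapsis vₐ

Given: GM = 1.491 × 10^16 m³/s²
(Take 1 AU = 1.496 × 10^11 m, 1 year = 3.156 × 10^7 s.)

Convert to SI: rₚ = 0.3645 AU = 5.45292e+10 m; rₐ = 2.432 AU = 3.63827e+11 m.
(a) With a = (rₚ + rₐ)/2 = 2.09178e+11 m, T = 2π √(a³/GM) = 2π √((2.09178e+11)³/1.491e+16) s ≈ 4.923e+09 s
(b) With a = (rₚ + rₐ)/2 = 2.09178e+11 m, ε = −GM/(2a) = −1.491e+16/(2 · 2.09178e+11) J/kg ≈ -3.564e+04 J/kg
(c) Conservation of angular momentum (rₚvₚ = rₐvₐ) gives vₚ/vₐ = rₐ/rₚ = 3.63827e+11/5.45292e+10 ≈ 6.672
(d) With a = (rₚ + rₐ)/2 = 2.09178e+11 m, vₐ = √(GM (2/rₐ − 1/a)) = √(1.491e+16 · (2/3.63827e+11 − 1/2.09178e+11)) m/s ≈ 103.4 m/s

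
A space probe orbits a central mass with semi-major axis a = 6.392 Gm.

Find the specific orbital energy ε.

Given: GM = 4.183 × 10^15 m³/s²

Convert to SI: a = 6.392 Gm = 6.392e+09 m.
ε = −GM / (2a).
ε = −4.183e+15 / (2 · 6.392e+09) J/kg ≈ -3.272e+05 J/kg = -327.2 kJ/kg.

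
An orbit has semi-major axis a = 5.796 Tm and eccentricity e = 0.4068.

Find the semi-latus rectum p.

Convert to SI: a = 5.796 Tm = 5.796e+12 m.
p = a (1 − e²).
p = 5.796e+12 · (1 − (0.4068)²) = 5.796e+12 · 0.834514 ≈ 4.837e+12 m = 4.837 Tm.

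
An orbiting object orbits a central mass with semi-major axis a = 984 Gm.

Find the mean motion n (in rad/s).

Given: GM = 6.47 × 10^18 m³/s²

Convert to SI: a = 984 Gm = 9.84e+11 m.
n = √(GM / a³).
n = √(6.47e+18 / (9.84e+11)³) rad/s ≈ 2.606e-09 rad/s.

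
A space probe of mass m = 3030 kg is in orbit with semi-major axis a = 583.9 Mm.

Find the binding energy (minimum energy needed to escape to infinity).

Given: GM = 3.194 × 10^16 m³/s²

Convert to SI: a = 583.9 Mm = 5.839e+08 m.
Total orbital energy is E = −GMm/(2a); binding energy is E_bind = −E = GMm/(2a).
E_bind = 3.194e+16 · 3030 / (2 · 5.839e+08) J ≈ 8.287e+10 J = 82.87 GJ.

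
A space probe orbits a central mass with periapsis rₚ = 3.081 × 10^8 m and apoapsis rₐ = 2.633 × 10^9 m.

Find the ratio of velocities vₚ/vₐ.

Conservation of angular momentum gives rₚvₚ = rₐvₐ, so vₚ/vₐ = rₐ/rₚ.
vₚ/vₐ = 2.633e+09 / 3.081e+08 ≈ 8.546.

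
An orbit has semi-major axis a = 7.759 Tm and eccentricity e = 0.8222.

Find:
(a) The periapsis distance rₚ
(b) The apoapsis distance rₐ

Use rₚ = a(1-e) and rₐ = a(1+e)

Convert to SI: a = 7.759 Tm = 7.759e+12 m.
(a) rₚ = a(1 − e) = 7.759e+12 · (1 − 0.8222) = 7.759e+12 · 0.1778 ≈ 1.38e+12 m = 1.38 Tm.
(b) rₐ = a(1 + e) = 7.759e+12 · (1 + 0.8222) = 7.759e+12 · 1.8222 ≈ 1.414e+13 m = 14.14 Tm.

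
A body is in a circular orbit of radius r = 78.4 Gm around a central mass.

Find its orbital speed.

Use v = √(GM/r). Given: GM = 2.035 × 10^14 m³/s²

Convert to SI: r = 78.4 Gm = 7.84e+10 m.
For a circular orbit, gravity supplies the centripetal force, so v = √(GM / r).
v = √(2.035e+14 / 7.84e+10) m/s ≈ 50.95 m/s = 50.95 m/s.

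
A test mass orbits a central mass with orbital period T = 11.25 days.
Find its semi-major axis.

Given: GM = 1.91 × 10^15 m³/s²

Convert to SI: T = 11.25 days = 972000 s.
Invert Kepler's third law: a = (GM · T² / (4π²))^(1/3).
Substituting T = 972000 s and GM = 1.91e+15 m³/s²:
a = (1.91e+15 · (972000)² / (4π²))^(1/3) m
a ≈ 3.575e+08 m = 357.5 Mm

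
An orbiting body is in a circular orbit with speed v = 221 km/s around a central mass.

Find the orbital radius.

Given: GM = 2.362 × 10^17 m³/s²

Convert to SI: v = 221 km/s = 221000 m/s.
For a circular orbit, v² = GM / r, so r = GM / v².
r = 2.362e+17 / (221000)² m ≈ 4.836e+06 m = 4.836 × 10^6 m.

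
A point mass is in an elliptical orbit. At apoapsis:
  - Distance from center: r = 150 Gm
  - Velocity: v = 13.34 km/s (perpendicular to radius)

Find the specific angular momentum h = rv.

Convert to SI: r = 150 Gm = 1.5e+11 m; v = 13.34 km/s = 13340 m/s.
With v perpendicular to r, h = r · v.
h = 1.5e+11 · 13340 m²/s ≈ 2.001e+15 m²/s.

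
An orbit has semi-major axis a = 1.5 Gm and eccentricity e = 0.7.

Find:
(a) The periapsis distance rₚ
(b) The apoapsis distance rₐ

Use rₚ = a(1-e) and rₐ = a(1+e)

Convert to SI: a = 1.5 Gm = 1.5e+09 m.
(a) rₚ = a(1 − e) = 1.5e+09 · (1 − 0.7) = 1.5e+09 · 0.3 ≈ 4.5e+08 m = 450 Mm.
(b) rₐ = a(1 + e) = 1.5e+09 · (1 + 0.7) = 1.5e+09 · 1.7 ≈ 2.55e+09 m = 2.55 Gm.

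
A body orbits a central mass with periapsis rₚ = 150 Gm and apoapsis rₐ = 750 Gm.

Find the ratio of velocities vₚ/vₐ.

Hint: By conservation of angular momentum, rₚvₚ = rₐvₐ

Convert to SI: rₚ = 150 Gm = 1.5e+11 m; rₐ = 750 Gm = 7.5e+11 m.
Conservation of angular momentum gives rₚvₚ = rₐvₐ, so vₚ/vₐ = rₐ/rₚ.
vₚ/vₐ = 7.5e+11 / 1.5e+11 ≈ 5.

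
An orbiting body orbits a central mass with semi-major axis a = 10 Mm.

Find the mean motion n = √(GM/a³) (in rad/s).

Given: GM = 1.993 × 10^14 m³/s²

Convert to SI: a = 10 Mm = 1e+07 m.
n = √(GM / a³).
n = √(1.993e+14 / (1e+07)³) rad/s ≈ 0.0004464 rad/s.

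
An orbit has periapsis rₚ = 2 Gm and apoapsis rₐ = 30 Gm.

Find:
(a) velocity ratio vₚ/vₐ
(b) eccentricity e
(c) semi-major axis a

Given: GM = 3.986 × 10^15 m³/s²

Convert to SI: rₚ = 2 Gm = 2e+09 m; rₐ = 30 Gm = 3e+10 m.
(a) Conservation of angular momentum (rₚvₚ = rₐvₐ) gives vₚ/vₐ = rₐ/rₚ = 3e+10/2e+09 ≈ 15
(b) e = (rₐ − rₚ)/(rₐ + rₚ) = (3e+10 − 2e+09)/(3e+10 + 2e+09) ≈ 0.875
(c) a = (rₚ + rₐ)/2 = (2e+09 + 3e+10)/2 ≈ 1.6e+10 m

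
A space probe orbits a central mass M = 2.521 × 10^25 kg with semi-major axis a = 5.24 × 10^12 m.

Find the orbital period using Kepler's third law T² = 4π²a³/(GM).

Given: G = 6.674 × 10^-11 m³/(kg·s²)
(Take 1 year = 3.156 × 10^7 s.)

GM = G · M = 6.674e-11 · 2.521e+25 = 1.68252e+15 m³/s².
Kepler's third law: T = 2π √(a³ / GM).
Substituting a = 5.24e+12 m and GM = 1.68252e+15 m³/s²:
T = 2π √((5.24e+12)³ / 1.68252e+15) s
T ≈ 1.837e+12 s = 5.822e+04 years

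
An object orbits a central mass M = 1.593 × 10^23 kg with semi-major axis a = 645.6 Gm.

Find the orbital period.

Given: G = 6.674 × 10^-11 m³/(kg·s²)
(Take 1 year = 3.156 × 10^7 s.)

Convert to SI: a = 645.6 Gm = 6.456e+11 m.
GM = G · M = 6.674e-11 · 1.593e+23 = 1.06317e+13 m³/s².
Kepler's third law: T = 2π √(a³ / GM).
Substituting a = 6.456e+11 m and GM = 1.06317e+13 m³/s²:
T = 2π √((6.456e+11)³ / 1.06317e+13) s
T ≈ 9.996e+11 s = 3.167e+04 years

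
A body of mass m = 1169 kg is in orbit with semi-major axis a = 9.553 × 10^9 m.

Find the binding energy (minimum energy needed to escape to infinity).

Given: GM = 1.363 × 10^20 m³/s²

Total orbital energy is E = −GMm/(2a); binding energy is E_bind = −E = GMm/(2a).
E_bind = 1.363e+20 · 1169 / (2 · 9.553e+09) J ≈ 8.34e+12 J = 8.34 TJ.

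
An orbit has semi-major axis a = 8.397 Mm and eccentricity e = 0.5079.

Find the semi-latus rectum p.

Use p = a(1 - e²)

Convert to SI: a = 8.397 Mm = 8.397e+06 m.
p = a (1 − e²).
p = 8.397e+06 · (1 − (0.5079)²) = 8.397e+06 · 0.742038 ≈ 6.231e+06 m = 6.231 Mm.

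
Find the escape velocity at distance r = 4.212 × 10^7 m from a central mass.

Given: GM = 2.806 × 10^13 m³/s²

Escape velocity comes from setting total energy to zero: ½v² − GM/r = 0 ⇒ v_esc = √(2GM / r).
v_esc = √(2 · 2.806e+13 / 4.212e+07) m/s ≈ 1154 m/s = 1.154 km/s.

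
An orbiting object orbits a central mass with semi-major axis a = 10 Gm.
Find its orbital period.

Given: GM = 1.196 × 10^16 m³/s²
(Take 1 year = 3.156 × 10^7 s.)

Convert to SI: a = 10 Gm = 1e+10 m.
Kepler's third law: T = 2π √(a³ / GM).
Substituting a = 1e+10 m and GM = 1.196e+16 m³/s²:
T = 2π √((1e+10)³ / 1.196e+16) s
T ≈ 5.745e+07 s = 1.82 years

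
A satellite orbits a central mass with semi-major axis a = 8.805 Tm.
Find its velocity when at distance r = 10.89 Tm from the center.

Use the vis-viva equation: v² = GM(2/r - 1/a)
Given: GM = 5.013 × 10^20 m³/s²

Convert to SI: a = 8.805 Tm = 8.805e+12 m; r = 10.89 Tm = 1.089e+13 m.
Vis-viva: v = √(GM · (2/r − 1/a)).
2/r − 1/a = 2/1.089e+13 − 1/8.805e+12 = 7.00829e-14 m⁻¹.
v = √(5.013e+20 · 7.00829e-14) m/s ≈ 5927 m/s = 5.927 km/s.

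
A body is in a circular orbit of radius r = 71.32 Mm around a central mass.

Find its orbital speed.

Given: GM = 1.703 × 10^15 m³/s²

Convert to SI: r = 71.32 Mm = 7.132e+07 m.
For a circular orbit, gravity supplies the centripetal force, so v = √(GM / r).
v = √(1.703e+15 / 7.132e+07) m/s ≈ 4887 m/s = 4.887 km/s.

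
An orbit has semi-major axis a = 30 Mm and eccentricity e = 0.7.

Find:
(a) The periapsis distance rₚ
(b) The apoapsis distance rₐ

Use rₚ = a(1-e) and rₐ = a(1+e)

Convert to SI: a = 30 Mm = 3e+07 m.
(a) rₚ = a(1 − e) = 3e+07 · (1 − 0.7) = 3e+07 · 0.3 ≈ 9e+06 m = 9 Mm.
(b) rₐ = a(1 + e) = 3e+07 · (1 + 0.7) = 3e+07 · 1.7 ≈ 5.1e+07 m = 51 Mm.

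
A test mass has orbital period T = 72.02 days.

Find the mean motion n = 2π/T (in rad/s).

Convert to SI: T = 72.02 days = 6.22253e+06 s.
n = 2π / T.
n = 2π / 6.22253e+06 s ≈ 1.01e-06 rad/s.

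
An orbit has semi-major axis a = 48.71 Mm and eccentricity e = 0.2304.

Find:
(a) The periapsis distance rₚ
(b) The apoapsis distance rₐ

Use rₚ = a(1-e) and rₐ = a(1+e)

Convert to SI: a = 48.71 Mm = 4.871e+07 m.
(a) rₚ = a(1 − e) = 4.871e+07 · (1 − 0.2304) = 4.871e+07 · 0.7696 ≈ 3.749e+07 m = 37.49 Mm.
(b) rₐ = a(1 + e) = 4.871e+07 · (1 + 0.2304) = 4.871e+07 · 1.2304 ≈ 5.993e+07 m = 59.93 Mm.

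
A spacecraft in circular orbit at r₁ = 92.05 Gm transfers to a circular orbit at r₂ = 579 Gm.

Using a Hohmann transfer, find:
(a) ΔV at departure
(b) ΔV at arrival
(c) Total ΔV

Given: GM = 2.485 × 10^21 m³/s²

Convert to SI: r₁ = 92.05 Gm = 9.205e+10 m; r₂ = 579 Gm = 5.79e+11 m.
Transfer semi-major axis: a_t = (r₁ + r₂)/2 = (9.205e+10 + 5.79e+11)/2 = 3.35525e+11 m.
Circular speeds: v₁ = √(GM/r₁) = 164305 m/s, v₂ = √(GM/r₂) = 65512.5 m/s.
Transfer speeds (vis-viva v² = GM(2/r − 1/a_t)): v₁ᵗ = 215838 m/s, v₂ᵗ = 34314.2 m/s.
(a) ΔV₁ = |v₁ᵗ − v₁| ≈ 5.153e+04 m/s = 51.53 km/s.
(b) ΔV₂ = |v₂ − v₂ᵗ| ≈ 3.12e+04 m/s = 31.2 km/s.
(c) ΔV_total = ΔV₁ + ΔV₂ ≈ 8.273e+04 m/s = 82.73 km/s.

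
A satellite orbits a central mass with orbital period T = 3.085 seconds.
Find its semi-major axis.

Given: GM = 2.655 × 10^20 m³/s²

Invert Kepler's third law: a = (GM · T² / (4π²))^(1/3).
Substituting T = 3.085 s and GM = 2.655e+20 m³/s²:
a = (2.655e+20 · (3.085)² / (4π²))^(1/3) m
a ≈ 4e+06 m = 4 Mm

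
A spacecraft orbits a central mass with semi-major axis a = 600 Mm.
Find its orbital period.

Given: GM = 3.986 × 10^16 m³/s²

Convert to SI: a = 600 Mm = 6e+08 m.
Kepler's third law: T = 2π √(a³ / GM).
Substituting a = 6e+08 m and GM = 3.986e+16 m³/s²:
T = 2π √((6e+08)³ / 3.986e+16) s
T ≈ 4.625e+05 s = 5.353 days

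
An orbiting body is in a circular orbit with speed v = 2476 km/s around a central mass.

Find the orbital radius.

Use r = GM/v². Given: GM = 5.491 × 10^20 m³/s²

Convert to SI: v = 2476 km/s = 2.476e+06 m/s.
For a circular orbit, v² = GM / r, so r = GM / v².
r = 5.491e+20 / (2.476e+06)² m ≈ 8.957e+07 m = 8.957 × 10^7 m.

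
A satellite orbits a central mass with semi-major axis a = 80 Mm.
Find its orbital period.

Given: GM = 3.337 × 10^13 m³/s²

Convert to SI: a = 80 Mm = 8e+07 m.
Kepler's third law: T = 2π √(a³ / GM).
Substituting a = 8e+07 m and GM = 3.337e+13 m³/s²:
T = 2π √((8e+07)³ / 3.337e+13) s
T ≈ 7.783e+05 s = 9.008 days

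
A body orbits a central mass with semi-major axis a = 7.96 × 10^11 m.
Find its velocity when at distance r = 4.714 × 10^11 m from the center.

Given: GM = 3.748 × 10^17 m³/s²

Vis-viva: v = √(GM · (2/r − 1/a)).
2/r − 1/a = 2/4.714e+11 − 1/7.96e+11 = 2.9864e-12 m⁻¹.
v = √(3.748e+17 · 2.9864e-12) m/s ≈ 1058 m/s = 1.058 km/s.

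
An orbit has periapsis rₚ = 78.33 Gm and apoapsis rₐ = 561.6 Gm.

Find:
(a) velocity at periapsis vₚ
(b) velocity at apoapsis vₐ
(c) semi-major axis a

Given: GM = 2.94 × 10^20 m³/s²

Convert to SI: rₚ = 78.33 Gm = 7.833e+10 m; rₐ = 561.6 Gm = 5.616e+11 m.
(a) With a = (rₚ + rₐ)/2 = 3.19965e+11 m, vₚ = √(GM (2/rₚ − 1/a)) = √(2.94e+20 · (2/7.833e+10 − 1/3.19965e+11)) m/s ≈ 8.117e+04 m/s
(b) With a = (rₚ + rₐ)/2 = 3.19965e+11 m, vₐ = √(GM (2/rₐ − 1/a)) = √(2.94e+20 · (2/5.616e+11 − 1/3.19965e+11)) m/s ≈ 1.132e+04 m/s
(c) a = (rₚ + rₐ)/2 = (7.833e+10 + 5.616e+11)/2 ≈ 3.2e+11 m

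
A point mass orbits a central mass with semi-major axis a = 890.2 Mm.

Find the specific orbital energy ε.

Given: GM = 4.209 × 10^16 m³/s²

Convert to SI: a = 890.2 Mm = 8.902e+08 m.
ε = −GM / (2a).
ε = −4.209e+16 / (2 · 8.902e+08) J/kg ≈ -2.364e+07 J/kg = -23.64 MJ/kg.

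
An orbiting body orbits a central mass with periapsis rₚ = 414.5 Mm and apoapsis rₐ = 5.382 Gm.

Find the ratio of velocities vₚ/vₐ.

Convert to SI: rₚ = 414.5 Mm = 4.145e+08 m; rₐ = 5.382 Gm = 5.382e+09 m.
Conservation of angular momentum gives rₚvₚ = rₐvₐ, so vₚ/vₐ = rₐ/rₚ.
vₚ/vₐ = 5.382e+09 / 4.145e+08 ≈ 12.98.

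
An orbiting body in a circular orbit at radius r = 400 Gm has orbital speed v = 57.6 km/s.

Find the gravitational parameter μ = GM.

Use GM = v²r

Convert to SI: r = 400 Gm = 4e+11 m; v = 57.6 km/s = 57600 m/s.
For a circular orbit v² = GM/r, so GM = v² · r.
GM = (57600)² · 4e+11 m³/s² ≈ 1.327e+21 m³/s² = 1.327 × 10^21 m³/s².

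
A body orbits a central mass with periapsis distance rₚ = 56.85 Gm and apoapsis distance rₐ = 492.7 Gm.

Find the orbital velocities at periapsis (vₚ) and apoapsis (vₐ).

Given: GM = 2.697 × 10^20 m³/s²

Convert to SI: rₚ = 56.85 Gm = 5.685e+10 m; rₐ = 492.7 Gm = 4.927e+11 m.
Use the vis-viva equation v² = GM(2/r − 1/a) with a = (rₚ + rₐ)/2 = (5.685e+10 + 4.927e+11)/2 = 2.74775e+11 m.
vₚ = √(GM · (2/rₚ − 1/a)) = √(2.697e+20 · (2/5.685e+10 − 1/2.74775e+11)) m/s ≈ 9.223e+04 m/s = 92.23 km/s.
vₐ = √(GM · (2/rₐ − 1/a)) = √(2.697e+20 · (2/4.927e+11 − 1/2.74775e+11)) m/s ≈ 1.064e+04 m/s = 10.64 km/s.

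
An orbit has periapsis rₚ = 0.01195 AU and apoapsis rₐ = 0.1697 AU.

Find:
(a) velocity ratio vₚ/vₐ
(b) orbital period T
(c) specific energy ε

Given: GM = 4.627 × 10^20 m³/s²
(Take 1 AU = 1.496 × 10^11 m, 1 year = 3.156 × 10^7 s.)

Convert to SI: rₚ = 0.01195 AU = 1.78772e+09 m; rₐ = 0.1697 AU = 2.53871e+10 m.
(a) Conservation of angular momentum (rₚvₚ = rₐvₐ) gives vₚ/vₐ = rₐ/rₚ = 2.53871e+10/1.78772e+09 ≈ 14.2
(b) With a = (rₚ + rₐ)/2 = 1.35874e+10 m, T = 2π √(a³/GM) = 2π √((1.35874e+10)³/4.627e+20) s ≈ 4.626e+05 s
(c) With a = (rₚ + rₐ)/2 = 1.35874e+10 m, ε = −GM/(2a) = −4.627e+20/(2 · 1.35874e+10) J/kg ≈ -1.703e+10 J/kg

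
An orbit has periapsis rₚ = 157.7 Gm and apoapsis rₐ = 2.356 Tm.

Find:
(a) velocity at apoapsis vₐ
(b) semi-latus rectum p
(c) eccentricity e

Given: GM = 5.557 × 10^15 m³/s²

Convert to SI: rₚ = 157.7 Gm = 1.577e+11 m; rₐ = 2.356 Tm = 2.356e+12 m.
(a) With a = (rₚ + rₐ)/2 = 1.25685e+12 m, vₐ = √(GM (2/rₐ − 1/a)) = √(5.557e+15 · (2/2.356e+12 − 1/1.25685e+12)) m/s ≈ 17.2 m/s
(b) From a = (rₚ + rₐ)/2 = 1.25685e+12 m and e = (rₐ − rₚ)/(rₐ + rₚ) = 0.874528, p = a(1 − e²) = 1.25685e+12 · (1 − (0.874528)²) ≈ 2.956e+11 m
(c) e = (rₐ − rₚ)/(rₐ + rₚ) = (2.356e+12 − 1.577e+11)/(2.356e+12 + 1.577e+11) ≈ 0.8745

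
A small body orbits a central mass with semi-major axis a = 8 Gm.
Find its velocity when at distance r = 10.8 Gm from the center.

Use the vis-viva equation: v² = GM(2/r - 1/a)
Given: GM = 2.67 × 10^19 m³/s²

Convert to SI: a = 8 Gm = 8e+09 m; r = 10.8 Gm = 1.08e+10 m.
Vis-viva: v = √(GM · (2/r − 1/a)).
2/r − 1/a = 2/1.08e+10 − 1/8e+09 = 6.01852e-11 m⁻¹.
v = √(2.67e+19 · 6.01852e-11) m/s ≈ 4.009e+04 m/s = 40.09 km/s.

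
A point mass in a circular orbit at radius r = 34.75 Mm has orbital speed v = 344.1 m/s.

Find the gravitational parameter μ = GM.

Convert to SI: r = 34.75 Mm = 3.475e+07 m.
For a circular orbit v² = GM/r, so GM = v² · r.
GM = (344.1)² · 3.475e+07 m³/s² ≈ 4.115e+12 m³/s² = 4.115 × 10^12 m³/s².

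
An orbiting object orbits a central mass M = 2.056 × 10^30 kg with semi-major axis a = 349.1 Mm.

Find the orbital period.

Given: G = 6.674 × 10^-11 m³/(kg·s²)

Convert to SI: a = 349.1 Mm = 3.491e+08 m.
GM = G · M = 6.674e-11 · 2.056e+30 = 1.37217e+20 m³/s².
Kepler's third law: T = 2π √(a³ / GM).
Substituting a = 3.491e+08 m and GM = 1.37217e+20 m³/s²:
T = 2π √((3.491e+08)³ / 1.37217e+20) s
T ≈ 3499 s = 58.31 minutes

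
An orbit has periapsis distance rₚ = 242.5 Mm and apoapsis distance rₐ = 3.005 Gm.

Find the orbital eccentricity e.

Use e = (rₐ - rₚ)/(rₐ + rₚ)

Convert to SI: rₚ = 242.5 Mm = 2.425e+08 m; rₐ = 3.005 Gm = 3.005e+09 m.
e = (rₐ − rₚ) / (rₐ + rₚ).
e = (3.005e+09 − 2.425e+08) / (3.005e+09 + 2.425e+08) = 2.7625e+09 / 3.2475e+09 ≈ 0.8507.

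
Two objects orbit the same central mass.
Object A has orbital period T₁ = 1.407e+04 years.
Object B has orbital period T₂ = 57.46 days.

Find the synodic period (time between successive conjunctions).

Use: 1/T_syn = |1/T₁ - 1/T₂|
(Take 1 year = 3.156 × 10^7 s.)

Convert to SI: T₁ = 1.407e+04 years = 4.44049e+11 s; T₂ = 57.46 days = 4.96454e+06 s.
T_syn = |T₁ · T₂ / (T₁ − T₂)|.
T_syn = |4.44049e+11 · 4.96454e+06 / (4.44049e+11 − 4.96454e+06)| s ≈ 4.965e+06 s = 57.46 days.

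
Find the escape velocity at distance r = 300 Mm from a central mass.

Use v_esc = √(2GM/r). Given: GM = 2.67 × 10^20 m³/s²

Convert to SI: r = 300 Mm = 3e+08 m.
Escape velocity comes from setting total energy to zero: ½v² − GM/r = 0 ⇒ v_esc = √(2GM / r).
v_esc = √(2 · 2.67e+20 / 3e+08) m/s ≈ 1.334e+06 m/s = 1334 km/s.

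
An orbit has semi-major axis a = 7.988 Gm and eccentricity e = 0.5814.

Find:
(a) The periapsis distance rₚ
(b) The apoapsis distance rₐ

Convert to SI: a = 7.988 Gm = 7.988e+09 m.
(a) rₚ = a(1 − e) = 7.988e+09 · (1 − 0.5814) = 7.988e+09 · 0.4186 ≈ 3.344e+09 m = 3.344 Gm.
(b) rₐ = a(1 + e) = 7.988e+09 · (1 + 0.5814) = 7.988e+09 · 1.5814 ≈ 1.263e+10 m = 12.63 Gm.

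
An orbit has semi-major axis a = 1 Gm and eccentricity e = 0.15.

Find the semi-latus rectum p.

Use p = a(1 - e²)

Convert to SI: a = 1 Gm = 1e+09 m.
p = a (1 − e²).
p = 1e+09 · (1 − (0.15)²) = 1e+09 · 0.9775 ≈ 9.775e+08 m = 977.5 Mm.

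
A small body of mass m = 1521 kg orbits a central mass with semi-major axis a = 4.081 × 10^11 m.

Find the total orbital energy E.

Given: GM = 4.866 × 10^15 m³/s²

E = −GMm / (2a).
E = −4.866e+15 · 1521 / (2 · 4.081e+11) J ≈ -9.068e+06 J = -9.068 MJ.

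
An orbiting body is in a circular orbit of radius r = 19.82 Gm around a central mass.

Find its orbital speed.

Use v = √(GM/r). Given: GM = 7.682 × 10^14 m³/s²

Convert to SI: r = 19.82 Gm = 1.982e+10 m.
For a circular orbit, gravity supplies the centripetal force, so v = √(GM / r).
v = √(7.682e+14 / 1.982e+10) m/s ≈ 196.9 m/s = 196.9 m/s.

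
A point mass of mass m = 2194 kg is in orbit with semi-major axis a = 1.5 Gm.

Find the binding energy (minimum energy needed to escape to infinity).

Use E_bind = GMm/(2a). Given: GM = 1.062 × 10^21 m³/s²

Convert to SI: a = 1.5 Gm = 1.5e+09 m.
Total orbital energy is E = −GMm/(2a); binding energy is E_bind = −E = GMm/(2a).
E_bind = 1.062e+21 · 2194 / (2 · 1.5e+09) J ≈ 7.767e+14 J = 776.7 TJ.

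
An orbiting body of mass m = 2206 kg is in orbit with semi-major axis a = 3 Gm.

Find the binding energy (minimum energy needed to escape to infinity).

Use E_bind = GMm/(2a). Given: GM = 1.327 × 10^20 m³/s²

Convert to SI: a = 3 Gm = 3e+09 m.
Total orbital energy is E = −GMm/(2a); binding energy is E_bind = −E = GMm/(2a).
E_bind = 1.327e+20 · 2206 / (2 · 3e+09) J ≈ 4.879e+13 J = 48.79 TJ.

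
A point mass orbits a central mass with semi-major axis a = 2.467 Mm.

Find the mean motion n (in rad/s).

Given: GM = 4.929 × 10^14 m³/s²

Convert to SI: a = 2.467 Mm = 2.467e+06 m.
n = √(GM / a³).
n = √(4.929e+14 / (2.467e+06)³) rad/s ≈ 0.00573 rad/s.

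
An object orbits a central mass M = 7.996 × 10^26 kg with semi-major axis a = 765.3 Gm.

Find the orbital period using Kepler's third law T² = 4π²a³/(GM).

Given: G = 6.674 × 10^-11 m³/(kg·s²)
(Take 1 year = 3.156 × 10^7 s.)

Convert to SI: a = 765.3 Gm = 7.653e+11 m.
GM = G · M = 6.674e-11 · 7.996e+26 = 5.33653e+16 m³/s².
Kepler's third law: T = 2π √(a³ / GM).
Substituting a = 7.653e+11 m and GM = 5.33653e+16 m³/s²:
T = 2π √((7.653e+11)³ / 5.33653e+16) s
T ≈ 1.821e+10 s = 577 years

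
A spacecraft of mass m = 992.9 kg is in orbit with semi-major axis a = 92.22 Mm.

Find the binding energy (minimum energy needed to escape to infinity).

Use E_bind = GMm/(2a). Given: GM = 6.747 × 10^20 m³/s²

Convert to SI: a = 92.22 Mm = 9.222e+07 m.
Total orbital energy is E = −GMm/(2a); binding energy is E_bind = −E = GMm/(2a).
E_bind = 6.747e+20 · 992.9 / (2 · 9.222e+07) J ≈ 3.632e+15 J = 3.632 PJ.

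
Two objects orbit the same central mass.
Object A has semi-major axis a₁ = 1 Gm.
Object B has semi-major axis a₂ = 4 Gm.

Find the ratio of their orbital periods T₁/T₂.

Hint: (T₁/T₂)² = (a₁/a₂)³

Convert to SI: a₁ = 1 Gm = 1e+09 m; a₂ = 4 Gm = 4e+09 m.
From Kepler's third law, (T₁/T₂)² = (a₁/a₂)³, so T₁/T₂ = (a₁/a₂)^(3/2).
a₁/a₂ = 1e+09 / 4e+09 = 0.25.
T₁/T₂ = (0.25)^(3/2) ≈ 0.125.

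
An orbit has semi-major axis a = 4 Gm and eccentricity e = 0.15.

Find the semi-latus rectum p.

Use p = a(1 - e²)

Convert to SI: a = 4 Gm = 4e+09 m.
p = a (1 − e²).
p = 4e+09 · (1 − (0.15)²) = 4e+09 · 0.9775 ≈ 3.91e+09 m = 3.91 Gm.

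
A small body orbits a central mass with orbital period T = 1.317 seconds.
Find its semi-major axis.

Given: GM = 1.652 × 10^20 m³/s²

Invert Kepler's third law: a = (GM · T² / (4π²))^(1/3).
Substituting T = 1.317 s and GM = 1.652e+20 m³/s²:
a = (1.652e+20 · (1.317)² / (4π²))^(1/3) m
a ≈ 1.936e+06 m = 1.936 Mm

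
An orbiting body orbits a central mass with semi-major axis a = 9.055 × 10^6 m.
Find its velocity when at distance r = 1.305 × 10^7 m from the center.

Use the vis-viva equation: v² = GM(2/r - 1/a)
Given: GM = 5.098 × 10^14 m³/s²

Vis-viva: v = √(GM · (2/r − 1/a)).
2/r − 1/a = 2/1.305e+07 − 1/9.055e+06 = 4.28205e-08 m⁻¹.
v = √(5.098e+14 · 4.28205e-08) m/s ≈ 4672 m/s = 4.672 km/s.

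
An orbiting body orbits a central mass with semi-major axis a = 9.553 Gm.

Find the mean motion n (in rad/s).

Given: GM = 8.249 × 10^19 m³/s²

Convert to SI: a = 9.553 Gm = 9.553e+09 m.
n = √(GM / a³).
n = √(8.249e+19 / (9.553e+09)³) rad/s ≈ 9.727e-06 rad/s.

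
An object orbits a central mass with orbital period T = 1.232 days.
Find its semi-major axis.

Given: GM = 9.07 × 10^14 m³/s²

Convert to SI: T = 1.232 days = 106445 s.
Invert Kepler's third law: a = (GM · T² / (4π²))^(1/3).
Substituting T = 106445 s and GM = 9.07e+14 m³/s²:
a = (9.07e+14 · (106445)² / (4π²))^(1/3) m
a ≈ 6.385e+07 m = 63.85 Mm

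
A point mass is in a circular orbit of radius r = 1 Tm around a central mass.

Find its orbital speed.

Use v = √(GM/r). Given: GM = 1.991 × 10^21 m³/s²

Convert to SI: r = 1 Tm = 1e+12 m.
For a circular orbit, gravity supplies the centripetal force, so v = √(GM / r).
v = √(1.991e+21 / 1e+12) m/s ≈ 4.462e+04 m/s = 44.62 km/s.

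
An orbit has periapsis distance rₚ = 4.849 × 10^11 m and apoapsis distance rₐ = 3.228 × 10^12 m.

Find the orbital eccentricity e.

e = (rₐ − rₚ) / (rₐ + rₚ).
e = (3.228e+12 − 4.849e+11) / (3.228e+12 + 4.849e+11) = 2.7431e+12 / 3.7129e+12 ≈ 0.7388.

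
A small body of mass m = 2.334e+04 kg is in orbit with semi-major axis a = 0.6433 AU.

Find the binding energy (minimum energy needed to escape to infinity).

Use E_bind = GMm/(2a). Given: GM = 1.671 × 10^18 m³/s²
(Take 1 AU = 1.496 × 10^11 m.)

Convert to SI: a = 0.6433 AU = 9.62377e+10 m.
Total orbital energy is E = −GMm/(2a); binding energy is E_bind = −E = GMm/(2a).
E_bind = 1.671e+18 · 2.334e+04 / (2 · 9.62377e+10) J ≈ 2.026e+11 J = 202.6 GJ.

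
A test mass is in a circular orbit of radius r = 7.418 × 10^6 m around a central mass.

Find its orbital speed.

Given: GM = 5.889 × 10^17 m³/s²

For a circular orbit, gravity supplies the centripetal force, so v = √(GM / r).
v = √(5.889e+17 / 7.418e+06) m/s ≈ 2.818e+05 m/s = 281.8 km/s.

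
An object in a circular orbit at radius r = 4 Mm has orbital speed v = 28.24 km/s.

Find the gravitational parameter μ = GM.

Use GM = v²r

Convert to SI: r = 4 Mm = 4e+06 m; v = 28.24 km/s = 28240 m/s.
For a circular orbit v² = GM/r, so GM = v² · r.
GM = (28240)² · 4e+06 m³/s² ≈ 3.19e+15 m³/s² = 3.19 × 10^15 m³/s².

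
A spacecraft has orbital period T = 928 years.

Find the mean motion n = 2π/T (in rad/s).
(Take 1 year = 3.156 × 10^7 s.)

Convert to SI: T = 928 years = 2.92877e+10 s.
n = 2π / T.
n = 2π / 2.92877e+10 s ≈ 2.145e-10 rad/s.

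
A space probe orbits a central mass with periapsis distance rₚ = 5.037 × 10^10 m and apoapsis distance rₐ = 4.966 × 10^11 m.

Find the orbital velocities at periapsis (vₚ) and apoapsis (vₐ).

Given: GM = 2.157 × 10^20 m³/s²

Use the vis-viva equation v² = GM(2/r − 1/a) with a = (rₚ + rₐ)/2 = (5.037e+10 + 4.966e+11)/2 = 2.73485e+11 m.
vₚ = √(GM · (2/rₚ − 1/a)) = √(2.157e+20 · (2/5.037e+10 − 1/2.73485e+11)) m/s ≈ 8.818e+04 m/s = 88.18 km/s.
vₐ = √(GM · (2/rₐ − 1/a)) = √(2.157e+20 · (2/4.966e+11 − 1/2.73485e+11)) m/s ≈ 8944 m/s = 8.944 km/s.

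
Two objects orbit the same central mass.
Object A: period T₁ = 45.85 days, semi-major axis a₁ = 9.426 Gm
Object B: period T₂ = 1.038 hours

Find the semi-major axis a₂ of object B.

Convert to SI: T₁ = 45.85 days = 3.96144e+06 s; a₁ = 9.426 Gm = 9.426e+09 m; T₂ = 1.038 hours = 3736.8 s.
Kepler's third law: (T₁/T₂)² = (a₁/a₂)³ ⇒ a₂ = a₁ · (T₂/T₁)^(2/3).
T₂/T₁ = 3736.8 / 3.96144e+06 = 0.000943293.
a₂ = 9.426e+09 · (0.000943293)^(2/3) m ≈ 9.066e+07 m = 90.66 Mm.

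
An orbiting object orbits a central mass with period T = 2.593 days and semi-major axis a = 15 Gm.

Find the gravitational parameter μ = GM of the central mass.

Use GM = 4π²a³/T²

Convert to SI: T = 2.593 days = 224035 s; a = 15 Gm = 1.5e+10 m.
GM = 4π² · a³ / T².
GM = 4π² · (1.5e+10)³ / (224035)² m³/s² ≈ 2.655e+21 m³/s² = 2.655 × 10^21 m³/s².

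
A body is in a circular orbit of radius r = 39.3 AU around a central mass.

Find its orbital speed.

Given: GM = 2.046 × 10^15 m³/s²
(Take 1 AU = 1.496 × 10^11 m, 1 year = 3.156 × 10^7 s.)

Convert to SI: r = 39.3 AU = 5.87928e+12 m.
For a circular orbit, gravity supplies the centripetal force, so v = √(GM / r).
v = √(2.046e+15 / 5.87928e+12) m/s ≈ 18.65 m/s = 0.003935 AU/year.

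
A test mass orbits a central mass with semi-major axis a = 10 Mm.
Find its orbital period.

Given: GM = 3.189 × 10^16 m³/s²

Convert to SI: a = 10 Mm = 1e+07 m.
Kepler's third law: T = 2π √(a³ / GM).
Substituting a = 1e+07 m and GM = 3.189e+16 m³/s²:
T = 2π √((1e+07)³ / 3.189e+16) s
T ≈ 1113 s = 18.54 minutes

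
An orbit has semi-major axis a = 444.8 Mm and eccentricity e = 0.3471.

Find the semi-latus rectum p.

Convert to SI: a = 444.8 Mm = 4.448e+08 m.
p = a (1 − e²).
p = 4.448e+08 · (1 − (0.3471)²) = 4.448e+08 · 0.879522 ≈ 3.912e+08 m = 391.2 Mm.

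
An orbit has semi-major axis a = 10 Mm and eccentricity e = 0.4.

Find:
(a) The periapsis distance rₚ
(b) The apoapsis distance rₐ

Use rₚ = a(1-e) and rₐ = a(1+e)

Convert to SI: a = 10 Mm = 1e+07 m.
(a) rₚ = a(1 − e) = 1e+07 · (1 − 0.4) = 1e+07 · 0.6 ≈ 6e+06 m = 6 Mm.
(b) rₐ = a(1 + e) = 1e+07 · (1 + 0.4) = 1e+07 · 1.4 ≈ 1.4e+07 m = 14 Mm.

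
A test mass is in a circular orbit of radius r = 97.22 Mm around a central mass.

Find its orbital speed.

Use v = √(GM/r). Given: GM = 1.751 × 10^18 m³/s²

Convert to SI: r = 97.22 Mm = 9.722e+07 m.
For a circular orbit, gravity supplies the centripetal force, so v = √(GM / r).
v = √(1.751e+18 / 9.722e+07) m/s ≈ 1.342e+05 m/s = 134.2 km/s.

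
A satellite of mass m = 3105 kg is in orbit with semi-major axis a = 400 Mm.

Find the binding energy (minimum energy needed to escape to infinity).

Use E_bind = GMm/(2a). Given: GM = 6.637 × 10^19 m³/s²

Convert to SI: a = 400 Mm = 4e+08 m.
Total orbital energy is E = −GMm/(2a); binding energy is E_bind = −E = GMm/(2a).
E_bind = 6.637e+19 · 3105 / (2 · 4e+08) J ≈ 2.576e+14 J = 257.6 TJ.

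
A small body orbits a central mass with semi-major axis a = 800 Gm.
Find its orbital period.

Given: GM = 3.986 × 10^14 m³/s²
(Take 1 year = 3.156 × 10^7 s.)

Convert to SI: a = 800 Gm = 8e+11 m.
Kepler's third law: T = 2π √(a³ / GM).
Substituting a = 8e+11 m and GM = 3.986e+14 m³/s²:
T = 2π √((8e+11)³ / 3.986e+14) s
T ≈ 2.252e+11 s = 7135 years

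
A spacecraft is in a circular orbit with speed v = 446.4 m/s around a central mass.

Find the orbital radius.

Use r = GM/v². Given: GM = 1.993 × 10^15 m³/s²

For a circular orbit, v² = GM / r, so r = GM / v².
r = 1.993e+15 / (446.4)² m ≈ 1e+10 m = 10 Gm.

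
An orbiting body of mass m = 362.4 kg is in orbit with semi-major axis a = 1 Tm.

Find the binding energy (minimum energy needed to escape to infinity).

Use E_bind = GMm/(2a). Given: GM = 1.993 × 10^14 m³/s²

Convert to SI: a = 1 Tm = 1e+12 m.
Total orbital energy is E = −GMm/(2a); binding energy is E_bind = −E = GMm/(2a).
E_bind = 1.993e+14 · 362.4 / (2 · 1e+12) J ≈ 3.611e+04 J = 36.11 kJ.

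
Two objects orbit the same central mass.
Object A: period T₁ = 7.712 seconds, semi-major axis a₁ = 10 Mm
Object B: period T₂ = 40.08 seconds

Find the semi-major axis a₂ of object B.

Convert to SI: a₁ = 10 Mm = 1e+07 m.
Kepler's third law: (T₁/T₂)² = (a₁/a₂)³ ⇒ a₂ = a₁ · (T₂/T₁)^(2/3).
T₂/T₁ = 40.08 / 7.712 = 5.1971.
a₂ = 1e+07 · (5.1971)^(2/3) m ≈ 3e+07 m = 30 Mm.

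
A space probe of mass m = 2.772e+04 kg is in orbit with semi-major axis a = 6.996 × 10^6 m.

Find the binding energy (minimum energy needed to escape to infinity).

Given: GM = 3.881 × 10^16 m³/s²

Total orbital energy is E = −GMm/(2a); binding energy is E_bind = −E = GMm/(2a).
E_bind = 3.881e+16 · 2.772e+04 / (2 · 6.996e+06) J ≈ 7.689e+13 J = 76.89 TJ.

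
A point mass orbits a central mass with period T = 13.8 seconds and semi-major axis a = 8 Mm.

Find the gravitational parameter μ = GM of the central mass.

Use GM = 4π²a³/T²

Convert to SI: a = 8 Mm = 8e+06 m.
GM = 4π² · a³ / T².
GM = 4π² · (8e+06)³ / (13.8)² m³/s² ≈ 1.061e+20 m³/s² = 1.061 × 10^20 m³/s².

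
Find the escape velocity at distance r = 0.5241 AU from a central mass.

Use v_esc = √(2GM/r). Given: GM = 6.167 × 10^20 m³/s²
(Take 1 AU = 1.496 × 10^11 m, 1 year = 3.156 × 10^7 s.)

Convert to SI: r = 0.5241 AU = 7.84054e+10 m.
Escape velocity comes from setting total energy to zero: ½v² − GM/r = 0 ⇒ v_esc = √(2GM / r).
v_esc = √(2 · 6.167e+20 / 7.84054e+10) m/s ≈ 1.254e+05 m/s = 26.46 AU/year.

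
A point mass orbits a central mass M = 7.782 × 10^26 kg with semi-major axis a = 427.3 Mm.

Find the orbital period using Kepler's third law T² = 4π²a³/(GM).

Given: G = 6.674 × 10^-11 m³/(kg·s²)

Convert to SI: a = 427.3 Mm = 4.273e+08 m.
GM = G · M = 6.674e-11 · 7.782e+26 = 5.19371e+16 m³/s².
Kepler's third law: T = 2π √(a³ / GM).
Substituting a = 4.273e+08 m and GM = 5.19371e+16 m³/s²:
T = 2π √((4.273e+08)³ / 5.19371e+16) s
T ≈ 2.435e+05 s = 2.819 days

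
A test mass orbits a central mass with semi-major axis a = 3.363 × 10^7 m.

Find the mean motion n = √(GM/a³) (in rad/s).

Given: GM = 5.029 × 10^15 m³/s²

n = √(GM / a³).
n = √(5.029e+15 / (3.363e+07)³) rad/s ≈ 0.0003636 rad/s.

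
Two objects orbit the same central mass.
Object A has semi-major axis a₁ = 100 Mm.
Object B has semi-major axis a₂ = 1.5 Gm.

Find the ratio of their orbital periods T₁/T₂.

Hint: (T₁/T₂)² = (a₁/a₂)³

Convert to SI: a₁ = 100 Mm = 1e+08 m; a₂ = 1.5 Gm = 1.5e+09 m.
From Kepler's third law, (T₁/T₂)² = (a₁/a₂)³, so T₁/T₂ = (a₁/a₂)^(3/2).
a₁/a₂ = 1e+08 / 1.5e+09 = 0.0666667.
T₁/T₂ = (0.0666667)^(3/2) ≈ 0.01721.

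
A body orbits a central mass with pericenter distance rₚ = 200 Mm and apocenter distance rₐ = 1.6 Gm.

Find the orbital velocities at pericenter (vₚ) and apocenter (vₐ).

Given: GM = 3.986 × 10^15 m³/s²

Convert to SI: rₚ = 200 Mm = 2e+08 m; rₐ = 1.6 Gm = 1.6e+09 m.
Use the vis-viva equation v² = GM(2/r − 1/a) with a = (rₚ + rₐ)/2 = (2e+08 + 1.6e+09)/2 = 9e+08 m.
vₚ = √(GM · (2/rₚ − 1/a)) = √(3.986e+15 · (2/2e+08 − 1/9e+08)) m/s ≈ 5952 m/s = 5.952 km/s.
vₐ = √(GM · (2/rₐ − 1/a)) = √(3.986e+15 · (2/1.6e+09 − 1/9e+08)) m/s ≈ 744.1 m/s = 744.1 m/s.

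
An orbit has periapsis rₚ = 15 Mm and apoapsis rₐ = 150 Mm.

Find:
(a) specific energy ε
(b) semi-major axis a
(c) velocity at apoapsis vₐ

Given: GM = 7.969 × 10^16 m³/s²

Convert to SI: rₚ = 15 Mm = 1.5e+07 m; rₐ = 150 Mm = 1.5e+08 m.
(a) With a = (rₚ + rₐ)/2 = 8.25e+07 m, ε = −GM/(2a) = −7.969e+16/(2 · 8.25e+07) J/kg ≈ -4.83e+08 J/kg
(b) a = (rₚ + rₐ)/2 = (1.5e+07 + 1.5e+08)/2 ≈ 8.25e+07 m
(c) With a = (rₚ + rₐ)/2 = 8.25e+07 m, vₐ = √(GM (2/rₐ − 1/a)) = √(7.969e+16 · (2/1.5e+08 − 1/8.25e+07)) m/s ≈ 9828 m/s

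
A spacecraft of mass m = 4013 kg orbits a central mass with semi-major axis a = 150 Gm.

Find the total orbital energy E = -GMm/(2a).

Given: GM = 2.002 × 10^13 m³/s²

Convert to SI: a = 150 Gm = 1.5e+11 m.
E = −GMm / (2a).
E = −2.002e+13 · 4013 / (2 · 1.5e+11) J ≈ -2.678e+05 J = -267.8 kJ.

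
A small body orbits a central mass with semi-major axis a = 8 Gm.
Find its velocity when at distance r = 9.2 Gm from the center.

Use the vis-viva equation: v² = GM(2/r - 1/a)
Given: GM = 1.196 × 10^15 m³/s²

Convert to SI: a = 8 Gm = 8e+09 m; r = 9.2 Gm = 9.2e+09 m.
Vis-viva: v = √(GM · (2/r − 1/a)).
2/r − 1/a = 2/9.2e+09 − 1/8e+09 = 9.23913e-11 m⁻¹.
v = √(1.196e+15 · 9.23913e-11) m/s ≈ 332.4 m/s = 332.4 m/s.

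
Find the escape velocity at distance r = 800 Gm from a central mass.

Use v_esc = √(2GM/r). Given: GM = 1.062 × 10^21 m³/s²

Convert to SI: r = 800 Gm = 8e+11 m.
Escape velocity comes from setting total energy to zero: ½v² − GM/r = 0 ⇒ v_esc = √(2GM / r).
v_esc = √(2 · 1.062e+21 / 8e+11) m/s ≈ 5.153e+04 m/s = 51.53 km/s.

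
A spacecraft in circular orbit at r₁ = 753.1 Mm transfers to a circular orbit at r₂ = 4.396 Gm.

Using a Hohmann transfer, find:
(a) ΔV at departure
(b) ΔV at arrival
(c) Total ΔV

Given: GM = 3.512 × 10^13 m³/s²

Convert to SI: r₁ = 753.1 Mm = 7.531e+08 m; r₂ = 4.396 Gm = 4.396e+09 m.
Transfer semi-major axis: a_t = (r₁ + r₂)/2 = (7.531e+08 + 4.396e+09)/2 = 2.57455e+09 m.
Circular speeds: v₁ = √(GM/r₁) = 215.949 m/s, v₂ = √(GM/r₂) = 89.3817 m/s.
Transfer speeds (vis-viva v² = GM(2/r − 1/a_t)): v₁ᵗ = 282.182 m/s, v₂ᵗ = 48.3419 m/s.
(a) ΔV₁ = |v₁ᵗ − v₁| ≈ 66.23 m/s = 66.23 m/s.
(b) ΔV₂ = |v₂ − v₂ᵗ| ≈ 41.04 m/s = 41.04 m/s.
(c) ΔV_total = ΔV₁ + ΔV₂ ≈ 107.3 m/s = 107.3 m/s.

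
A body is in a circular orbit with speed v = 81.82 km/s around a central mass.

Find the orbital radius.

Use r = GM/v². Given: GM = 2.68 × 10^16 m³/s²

Convert to SI: v = 81.82 km/s = 81820 m/s.
For a circular orbit, v² = GM / r, so r = GM / v².
r = 2.68e+16 / (81820)² m ≈ 4.003e+06 m = 4.003 Mm.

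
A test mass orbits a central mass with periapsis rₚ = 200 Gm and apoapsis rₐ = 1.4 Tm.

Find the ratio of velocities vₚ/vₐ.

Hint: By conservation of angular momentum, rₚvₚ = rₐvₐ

Convert to SI: rₚ = 200 Gm = 2e+11 m; rₐ = 1.4 Tm = 1.4e+12 m.
Conservation of angular momentum gives rₚvₚ = rₐvₐ, so vₚ/vₐ = rₐ/rₚ.
vₚ/vₐ = 1.4e+12 / 2e+11 ≈ 7.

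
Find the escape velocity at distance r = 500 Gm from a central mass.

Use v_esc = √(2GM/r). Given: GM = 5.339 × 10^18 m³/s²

Convert to SI: r = 500 Gm = 5e+11 m.
Escape velocity comes from setting total energy to zero: ½v² − GM/r = 0 ⇒ v_esc = √(2GM / r).
v_esc = √(2 · 5.339e+18 / 5e+11) m/s ≈ 4621 m/s = 4.621 km/s.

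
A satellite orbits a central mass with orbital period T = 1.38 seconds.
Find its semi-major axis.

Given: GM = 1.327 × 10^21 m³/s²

Invert Kepler's third law: a = (GM · T² / (4π²))^(1/3).
Substituting T = 1.38 s and GM = 1.327e+21 m³/s²:
a = (1.327e+21 · (1.38)² / (4π²))^(1/3) m
a ≈ 4e+06 m = 4 Mm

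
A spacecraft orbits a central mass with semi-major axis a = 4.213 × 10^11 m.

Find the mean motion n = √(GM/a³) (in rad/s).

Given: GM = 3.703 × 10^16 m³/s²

n = √(GM / a³).
n = √(3.703e+16 / (4.213e+11)³) rad/s ≈ 7.037e-10 rad/s.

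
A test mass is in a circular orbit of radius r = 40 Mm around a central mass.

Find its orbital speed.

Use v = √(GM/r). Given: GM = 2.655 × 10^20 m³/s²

Convert to SI: r = 40 Mm = 4e+07 m.
For a circular orbit, gravity supplies the centripetal force, so v = √(GM / r).
v = √(2.655e+20 / 4e+07) m/s ≈ 2.576e+06 m/s = 2576 km/s.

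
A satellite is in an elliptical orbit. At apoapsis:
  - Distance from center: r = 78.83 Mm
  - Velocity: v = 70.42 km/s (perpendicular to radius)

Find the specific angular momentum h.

Convert to SI: r = 78.83 Mm = 7.883e+07 m; v = 70.42 km/s = 70420 m/s.
With v perpendicular to r, h = r · v.
h = 7.883e+07 · 70420 m²/s ≈ 5.551e+12 m²/s.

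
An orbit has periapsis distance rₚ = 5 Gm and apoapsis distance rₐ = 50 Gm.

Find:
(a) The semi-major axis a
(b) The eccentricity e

Convert to SI: rₚ = 5 Gm = 5e+09 m; rₐ = 50 Gm = 5e+10 m.
(a) a = (rₚ + rₐ) / 2 = (5e+09 + 5e+10) / 2 ≈ 2.75e+10 m = 27.5 Gm.
(b) e = (rₐ − rₚ) / (rₐ + rₚ) = (5e+10 − 5e+09) / (5e+10 + 5e+09) ≈ 0.8182.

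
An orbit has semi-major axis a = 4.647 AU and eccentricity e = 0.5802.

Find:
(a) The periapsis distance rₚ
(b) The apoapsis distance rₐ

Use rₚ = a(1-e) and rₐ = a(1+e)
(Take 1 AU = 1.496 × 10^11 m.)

Convert to SI: a = 4.647 AU = 6.95191e+11 m.
(a) rₚ = a(1 − e) = 6.95191e+11 · (1 − 0.5802) = 6.95191e+11 · 0.4198 ≈ 2.918e+11 m = 1.951 AU.
(b) rₐ = a(1 + e) = 6.95191e+11 · (1 + 0.5802) = 6.95191e+11 · 1.5802 ≈ 1.099e+12 m = 7.343 AU.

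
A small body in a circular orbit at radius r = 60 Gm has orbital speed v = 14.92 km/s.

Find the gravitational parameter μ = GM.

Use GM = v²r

Convert to SI: r = 60 Gm = 6e+10 m; v = 14.92 km/s = 14920 m/s.
For a circular orbit v² = GM/r, so GM = v² · r.
GM = (14920)² · 6e+10 m³/s² ≈ 1.336e+19 m³/s² = 1.336 × 10^19 m³/s².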